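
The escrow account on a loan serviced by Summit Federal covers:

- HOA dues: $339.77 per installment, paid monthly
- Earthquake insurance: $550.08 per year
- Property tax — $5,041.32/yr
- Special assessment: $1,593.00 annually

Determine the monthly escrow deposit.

HOA dues = $339.77 × 12 = $4,077.24
Earthquake insurance = $550.08
Property tax = $5,041.32
Special assessment = $1,593.00
Annual escrow total = $11,261.64
Monthly escrow = $11,261.64 / 12 = $938.47

$938.47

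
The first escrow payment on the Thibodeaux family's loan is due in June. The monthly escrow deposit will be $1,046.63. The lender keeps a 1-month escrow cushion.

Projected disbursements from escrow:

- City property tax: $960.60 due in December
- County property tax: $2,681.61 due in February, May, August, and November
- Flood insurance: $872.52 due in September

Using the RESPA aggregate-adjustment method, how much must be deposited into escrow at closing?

$1,504.91

Cushion = 1 × $1,046.63 = $1,046.63
Trial balance (start $0, +$1,046.63 each month, − disbursements):
  Jun: +$1,046.63 → $1,046.63
  Jul: +$1,046.63 → $2,093.26
  Aug: +$1,046.63 − $2,681.61 → $458.28
  Sep: +$1,046.63 − $872.52 → $632.39
  Oct: +$1,046.63 → $1,679.02
  Nov: +$1,046.63 − $2,681.61 → $44.04
  Dec: +$1,046.63 − $960.60 → $130.07
  Jan: +$1,046.63 → $1,176.70
  Feb: +$1,046.63 − $2,681.61 → -$458.28
  Mar: +$1,046.63 → $588.35
  Apr: +$1,046.63 → $1,634.98
  May: +$1,046.63 − $2,681.61 → $0.00
Lowest trial balance = -$458.28 (Feb)
Initial deposit = cushion − low point = $1,046.63 − (-$458.28) = $1,504.91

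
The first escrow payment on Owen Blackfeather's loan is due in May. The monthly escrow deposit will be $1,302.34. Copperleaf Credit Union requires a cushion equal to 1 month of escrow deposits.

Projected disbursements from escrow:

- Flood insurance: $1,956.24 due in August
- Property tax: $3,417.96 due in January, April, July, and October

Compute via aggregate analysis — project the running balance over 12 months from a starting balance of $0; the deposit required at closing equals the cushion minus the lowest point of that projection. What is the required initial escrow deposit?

Cushion = 1 × $1,302.34 = $1,302.34
Trial balance (start $0, +$1,302.34 each month, − disbursements):
  May: +$1,302.34 → $1,302.34
  Jun: +$1,302.34 → $2,604.68
  Jul: +$1,302.34 − $3,417.96 → $489.06
  Aug: +$1,302.34 − $1,956.24 → -$164.84
  Sep: +$1,302.34 → $1,137.50
  Oct: +$1,302.34 − $3,417.96 → -$978.12
  Nov: +$1,302.34 → $324.22
  Dec: +$1,302.34 → $1,626.56
  Jan: +$1,302.34 − $3,417.96 → -$489.06
  Feb: +$1,302.34 → $813.28
  Mar: +$1,302.34 → $2,115.62
  Apr: +$1,302.34 − $3,417.96 → $0.00
Lowest trial balance = -$978.12 (Oct)
Initial deposit = cushion − low point = $1,302.34 − (-$978.12) = $2,280.46

$2,280.46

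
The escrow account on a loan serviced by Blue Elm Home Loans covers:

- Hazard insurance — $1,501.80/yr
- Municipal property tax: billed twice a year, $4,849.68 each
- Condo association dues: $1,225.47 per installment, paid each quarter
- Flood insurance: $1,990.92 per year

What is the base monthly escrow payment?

$1,507.83

Hazard insurance = $1,501.80 annually
Municipal property tax = $4,849.68 × 2 = $9,699.36 annually
Condo association dues = $1,225.47 × 4 = $4,901.88 annually
Flood insurance = $1,990.92 annually
Combined annual = $18,093.96
Monthly escrow = $18,093.96 ÷ 12 = $1,507.83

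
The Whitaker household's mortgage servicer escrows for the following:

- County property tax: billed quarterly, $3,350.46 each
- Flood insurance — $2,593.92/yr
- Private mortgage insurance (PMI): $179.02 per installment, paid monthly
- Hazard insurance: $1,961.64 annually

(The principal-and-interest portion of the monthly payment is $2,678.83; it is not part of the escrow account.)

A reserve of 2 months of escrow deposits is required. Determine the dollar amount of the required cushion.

County property tax = $3,350.46 × 4 = $13,401.84
Flood insurance = $2,593.92
Private mortgage insurance (PMI) = $179.02 × 12 = $2,148.24
Hazard insurance = $1,961.64
Total per year = $20,105.64
Base monthly escrow = $20,105.64 ÷ 12 = $1,675.47
Required cushion = 2 × $1,675.47 = $3,350.94

$3,350.94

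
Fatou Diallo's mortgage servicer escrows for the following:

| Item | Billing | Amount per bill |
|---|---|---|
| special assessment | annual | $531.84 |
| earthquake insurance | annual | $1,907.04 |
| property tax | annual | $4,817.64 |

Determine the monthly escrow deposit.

$604.71

Special assessment = $531.84/yr
Earthquake insurance = $1,907.04/yr
Property tax = $4,817.64/yr
Yearly total = $7,256.52
Monthly escrow = $7,256.52 / 12 = $604.71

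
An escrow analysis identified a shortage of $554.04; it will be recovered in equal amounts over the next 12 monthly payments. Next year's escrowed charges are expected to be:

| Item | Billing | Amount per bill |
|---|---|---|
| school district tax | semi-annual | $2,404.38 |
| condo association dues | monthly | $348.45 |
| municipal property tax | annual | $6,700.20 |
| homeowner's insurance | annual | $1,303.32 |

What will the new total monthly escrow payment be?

School district tax: $2,404.38 × 2 = $4,808.76 per year
Condo association dues: $348.45 × 12 = $4,181.40 per year
Municipal property tax: $6,700.20 per year
Homeowner's insurance: $1,303.32 per year
Annual escrow total = $4,808.76 + $4,181.40 + $6,700.20 + $1,303.32 = $16,993.68
Monthly escrow = $16,993.68 ÷ 12 = $1,416.14
Shortage per month = $554.04 / 12 = $46.17
Adjusted monthly = $1,416.14 + $46.17 = $1,462.31

$1,462.31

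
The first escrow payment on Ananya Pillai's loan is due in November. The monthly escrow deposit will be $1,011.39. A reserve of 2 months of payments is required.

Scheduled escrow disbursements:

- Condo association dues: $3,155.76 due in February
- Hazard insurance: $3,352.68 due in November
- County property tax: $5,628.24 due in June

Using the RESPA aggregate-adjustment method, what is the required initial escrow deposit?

$6,068.34

Cushion = 2 × $1,011.39 = $2,022.78
Trial balance (start $0, +$1,011.39 each month, − disbursements):
  Nov: +$1,011.39 − $3,352.68 → -$2,341.29
  Dec: +$1,011.39 → -$1,329.90
  Jan: +$1,011.39 → -$318.51
  Feb: +$1,011.39 − $3,155.76 → -$2,462.88
  Mar: +$1,011.39 → -$1,451.49
  Apr: +$1,011.39 → -$440.10
  May: +$1,011.39 → $571.29
  Jun: +$1,011.39 − $5,628.24 → -$4,045.56
  Jul: +$1,011.39 → -$3,034.17
  Aug: +$1,011.39 → -$2,022.78
  Sep: +$1,011.39 → -$1,011.39
  Oct: +$1,011.39 → $0.00
Lowest trial balance = -$4,045.56 (Jun)
Initial deposit = cushion − low point = $2,022.78 − (-$4,045.56) = $6,068.34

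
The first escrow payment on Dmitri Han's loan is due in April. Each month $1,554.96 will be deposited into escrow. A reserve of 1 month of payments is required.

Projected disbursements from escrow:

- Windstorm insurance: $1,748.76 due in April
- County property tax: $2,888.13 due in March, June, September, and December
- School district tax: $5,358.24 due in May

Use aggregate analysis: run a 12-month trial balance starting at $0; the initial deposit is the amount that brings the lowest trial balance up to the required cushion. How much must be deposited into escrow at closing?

$6,885.21

Cushion = 1 × $1,554.96 = $1,554.96
Trial balance (start $0, +$1,554.96 each month, − disbursements):
  Apr: +$1,554.96 − $1,748.76 → -$193.80
  May: +$1,554.96 − $5,358.24 → -$3,997.08
  Jun: +$1,554.96 − $2,888.13 → -$5,330.25
  Jul: +$1,554.96 → -$3,775.29
  Aug: +$1,554.96 → -$2,220.33
  Sep: +$1,554.96 − $2,888.13 → -$3,553.50
  Oct: +$1,554.96 → -$1,998.54
  Nov: +$1,554.96 → -$443.58
  Dec: +$1,554.96 − $2,888.13 → -$1,776.75
  Jan: +$1,554.96 → -$221.79
  Feb: +$1,554.96 → $1,333.17
  Mar: +$1,554.96 − $2,888.13 → $0.00
Lowest trial balance = -$5,330.25 (Jun)
Initial deposit = cushion − low point = $1,554.96 − (-$5,330.25) = $6,885.21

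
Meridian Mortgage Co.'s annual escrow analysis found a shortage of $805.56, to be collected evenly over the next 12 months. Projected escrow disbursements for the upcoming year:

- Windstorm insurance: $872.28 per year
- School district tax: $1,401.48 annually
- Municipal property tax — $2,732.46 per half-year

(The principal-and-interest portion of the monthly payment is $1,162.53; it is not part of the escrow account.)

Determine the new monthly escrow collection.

$712.02

Windstorm insurance: $872.28 annually
School district tax: $1,401.48 annually
Municipal property tax: $2,732.46 × 2 = $5,464.92 annually
Annual escrow total = $7,738.68
Monthly = $7,738.68 ÷ 12 = $644.89
Shortage per month = $805.56 / 12 = $67.13
New monthly escrow = $644.89 + $67.13 = $712.02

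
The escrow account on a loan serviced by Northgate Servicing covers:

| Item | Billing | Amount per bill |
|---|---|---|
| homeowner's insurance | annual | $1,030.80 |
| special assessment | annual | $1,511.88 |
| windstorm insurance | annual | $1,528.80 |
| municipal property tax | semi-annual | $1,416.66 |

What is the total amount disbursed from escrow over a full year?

Homeowner's insurance: $1,030.80/yr
Special assessment: $1,511.88/yr
Windstorm insurance: $1,528.80/yr
Municipal property tax: $1,416.66 × 2 = $2,833.32/yr
Annual escrow total = $1,030.80 + $1,511.88 + $1,528.80 + $2,833.32 = $6,904.80

$6,904.80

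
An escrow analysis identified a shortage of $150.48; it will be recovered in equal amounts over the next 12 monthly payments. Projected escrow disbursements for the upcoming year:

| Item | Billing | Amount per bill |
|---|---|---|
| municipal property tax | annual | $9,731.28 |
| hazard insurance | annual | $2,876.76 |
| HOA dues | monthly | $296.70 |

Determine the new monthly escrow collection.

Municipal property tax — $9,731.28
Hazard insurance — $2,876.76
HOA dues — $296.70 × 12 = $3,560.40
Annual escrow total = $9,731.28 + $2,876.76 + $3,560.40 = $16,168.44
Monthly escrow = $16,168.44 / 12 = $1,347.37
Shortage spread = $150.48 ÷ 12 = $12.54/mo
Adjusted monthly = $1,347.37 + $12.54 = $1,359.91

$1,359.91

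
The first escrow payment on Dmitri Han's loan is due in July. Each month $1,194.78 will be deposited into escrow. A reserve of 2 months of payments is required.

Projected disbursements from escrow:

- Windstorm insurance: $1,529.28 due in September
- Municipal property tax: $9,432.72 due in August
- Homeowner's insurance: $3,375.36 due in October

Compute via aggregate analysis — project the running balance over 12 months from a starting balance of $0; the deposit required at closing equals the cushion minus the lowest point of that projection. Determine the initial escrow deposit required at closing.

$11,947.80

Cushion = 2 × $1,194.78 = $2,389.56
Trial balance (start $0, +$1,194.78 each month, − disbursements):
  Jul: +$1,194.78 → $1,194.78
  Aug: +$1,194.78 − $9,432.72 → -$7,043.16
  Sep: +$1,194.78 − $1,529.28 → -$7,377.66
  Oct: +$1,194.78 − $3,375.36 → -$9,558.24
  Nov: +$1,194.78 → -$8,363.46
  Dec: +$1,194.78 → -$7,168.68
  Jan: +$1,194.78 → -$5,973.90
  Feb: +$1,194.78 → -$4,779.12
  Mar: +$1,194.78 → -$3,584.34
  Apr: +$1,194.78 → -$2,389.56
  May: +$1,194.78 → -$1,194.78
  Jun: +$1,194.78 → $0.00
Lowest trial balance = -$9,558.24 (Oct)
Initial deposit = cushion − low point = $2,389.56 − (-$9,558.24) = $11,947.80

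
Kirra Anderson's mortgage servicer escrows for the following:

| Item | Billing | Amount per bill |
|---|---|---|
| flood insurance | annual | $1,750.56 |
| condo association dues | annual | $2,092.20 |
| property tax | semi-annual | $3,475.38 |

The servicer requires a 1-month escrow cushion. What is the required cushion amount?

$899.46

Flood insurance = $1,750.56
Condo association dues = $2,092.20
Property tax = $3,475.38 × 2 = $6,950.76
Combined annual = $10,793.52
Monthly escrow = $10,793.52 / 12 = $899.46
Cushion = 1 × $899.46 = $899.46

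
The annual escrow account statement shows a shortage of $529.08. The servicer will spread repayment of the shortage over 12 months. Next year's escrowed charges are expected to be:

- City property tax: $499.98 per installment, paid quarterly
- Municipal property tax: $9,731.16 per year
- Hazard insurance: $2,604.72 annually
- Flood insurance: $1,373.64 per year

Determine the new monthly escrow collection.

City property tax — $499.98 × 4 = $1,999.92 per year
Municipal property tax — $9,731.16 per year
Hazard insurance — $2,604.72 per year
Flood insurance — $1,373.64 per year
Total annual escrow = $15,709.44
Monthly escrow = $15,709.44 / 12 = $1,309.12
Shortage spread = $529.08 ÷ 12 = $44.09/mo
Adjusted monthly = $1,309.12 + $44.09 = $1,353.21

$1,353.21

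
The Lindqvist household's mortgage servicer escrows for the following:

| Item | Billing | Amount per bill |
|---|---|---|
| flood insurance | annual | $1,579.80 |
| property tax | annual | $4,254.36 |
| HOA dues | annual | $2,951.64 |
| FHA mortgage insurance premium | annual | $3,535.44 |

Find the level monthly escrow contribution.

$1,026.77

Flood insurance — $1,579.80 per year
Property tax — $4,254.36 per year
HOA dues — $2,951.64 per year
FHA mortgage insurance premium — $3,535.44 per year
Total annual escrow = $12,321.24
Per month = $12,321.24 ÷ 12 = $1,026.77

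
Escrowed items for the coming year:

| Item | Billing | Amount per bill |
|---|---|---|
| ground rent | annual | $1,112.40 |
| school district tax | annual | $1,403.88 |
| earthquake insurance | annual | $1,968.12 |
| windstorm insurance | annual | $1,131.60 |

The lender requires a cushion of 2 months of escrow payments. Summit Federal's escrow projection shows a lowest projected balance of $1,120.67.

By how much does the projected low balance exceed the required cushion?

$184.67

Ground rent = $1,112.40 annually
School district tax = $1,403.88 annually
Earthquake insurance = $1,968.12 annually
Windstorm insurance = $1,131.60 annually
Combined annual = $5,616.00
Base monthly escrow = $5,616.00 / 12 = $468.00
Required reserve = 2 × $468.00 = $936.00
Surplus = $1,120.67 − $936.00 = $184.67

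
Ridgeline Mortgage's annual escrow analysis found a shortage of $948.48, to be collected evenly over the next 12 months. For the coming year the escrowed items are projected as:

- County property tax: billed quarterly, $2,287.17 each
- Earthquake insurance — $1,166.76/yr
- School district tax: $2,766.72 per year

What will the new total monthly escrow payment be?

$1,169.22

County property tax = $2,287.17 × 4 = $9,148.68/yr
Earthquake insurance = $1,166.76/yr
School district tax = $2,766.72/yr
Total per year = $13,082.16
Base monthly escrow = $13,082.16 ÷ 12 = $1,090.18
Shortage spread = $948.48 ÷ 12 = $79.04/mo
New monthly escrow = $1,090.18 + $79.04 = $1,169.22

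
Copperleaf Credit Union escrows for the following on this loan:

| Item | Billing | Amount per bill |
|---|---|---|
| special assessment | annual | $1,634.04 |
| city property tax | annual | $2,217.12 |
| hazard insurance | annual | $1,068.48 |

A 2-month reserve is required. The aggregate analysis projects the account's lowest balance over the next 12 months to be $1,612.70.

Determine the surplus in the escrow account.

Special assessment — $1,634.04/yr
City property tax — $2,217.12/yr
Hazard insurance — $1,068.48/yr
Annual escrow total = $1,634.04 + $2,217.12 + $1,068.48 = $4,919.64
Monthly escrow = $4,919.64 ÷ 12 = $409.97
Required reserve = 2 × $409.97 = $819.94
Excess over cushion: $1,612.70 − $819.94 = $792.76

$792.76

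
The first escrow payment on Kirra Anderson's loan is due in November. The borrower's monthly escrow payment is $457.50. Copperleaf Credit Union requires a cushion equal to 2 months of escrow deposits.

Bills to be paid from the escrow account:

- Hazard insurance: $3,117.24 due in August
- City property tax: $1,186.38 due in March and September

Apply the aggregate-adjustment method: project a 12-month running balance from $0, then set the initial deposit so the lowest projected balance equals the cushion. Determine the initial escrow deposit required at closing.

$1,372.50

Cushion = 2 × $457.50 = $915.00
Trial balance (start $0, +$457.50 each month, − disbursements):
  Nov: +$457.50 → $457.50
  Dec: +$457.50 → $915.00
  Jan: +$457.50 → $1,372.50
  Feb: +$457.50 → $1,830.00
  Mar: +$457.50 − $1,186.38 → $1,101.12
  Apr: +$457.50 → $1,558.62
  May: +$457.50 → $2,016.12
  Jun: +$457.50 → $2,473.62
  Jul: +$457.50 → $2,931.12
  Aug: +$457.50 − $3,117.24 → $271.38
  Sep: +$457.50 − $1,186.38 → -$457.50
  Oct: +$457.50 → $0.00
Lowest trial balance = -$457.50 (Sep)
Initial deposit = cushion − low point = $915.00 − (-$457.50) = $1,372.50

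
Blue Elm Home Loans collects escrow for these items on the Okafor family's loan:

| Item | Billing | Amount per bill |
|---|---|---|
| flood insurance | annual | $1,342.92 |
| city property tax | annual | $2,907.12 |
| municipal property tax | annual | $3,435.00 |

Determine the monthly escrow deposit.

$640.42

Flood insurance = $1,342.92 annually
City property tax = $2,907.12 annually
Municipal property tax = $3,435.00 annually
Annual escrow total = $7,685.04
Per month = $7,685.04 ÷ 12 = $640.42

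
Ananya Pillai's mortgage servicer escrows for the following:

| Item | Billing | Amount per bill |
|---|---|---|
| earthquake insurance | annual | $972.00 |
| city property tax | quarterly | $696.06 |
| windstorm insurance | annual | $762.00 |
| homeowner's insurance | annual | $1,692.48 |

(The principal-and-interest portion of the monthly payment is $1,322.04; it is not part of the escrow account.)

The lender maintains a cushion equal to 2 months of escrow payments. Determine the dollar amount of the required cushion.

$1,035.12

Earthquake insurance: $972.00 annually
City property tax: $696.06 × 4 = $2,784.24 annually
Windstorm insurance: $762.00 annually
Homeowner's insurance: $1,692.48 annually
Yearly total = $6,210.72
Monthly escrow = $6,210.72 / 12 = $517.56
Cushion = 2 × $517.56 = $1,035.12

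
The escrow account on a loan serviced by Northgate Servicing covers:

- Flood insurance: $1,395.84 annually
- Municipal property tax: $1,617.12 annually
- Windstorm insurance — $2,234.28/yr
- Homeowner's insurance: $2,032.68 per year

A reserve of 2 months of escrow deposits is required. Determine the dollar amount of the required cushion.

$1,213.32

Flood insurance — $1,395.84/yr
Municipal property tax — $1,617.12/yr
Windstorm insurance — $2,234.28/yr
Homeowner's insurance — $2,032.68/yr
Combined annual = $7,279.92
Per month = $7,279.92 ÷ 12 = $606.66
Reserve = 2 × $606.66 = $1,213.32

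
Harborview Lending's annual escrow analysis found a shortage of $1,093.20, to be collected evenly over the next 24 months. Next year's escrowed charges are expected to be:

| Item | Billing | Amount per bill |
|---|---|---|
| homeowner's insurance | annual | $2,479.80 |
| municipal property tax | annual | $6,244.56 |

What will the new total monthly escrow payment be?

Homeowner's insurance = $2,479.80
Municipal property tax = $6,244.56
Annual escrow total = $2,479.80 + $6,244.56 = $8,724.36
Monthly escrow = $8,724.36 / 12 = $727.03
Shortage spread = $1,093.20 ÷ 24 = $45.55/mo
Adjusted monthly = $727.03 + $45.55 = $772.58

$772.58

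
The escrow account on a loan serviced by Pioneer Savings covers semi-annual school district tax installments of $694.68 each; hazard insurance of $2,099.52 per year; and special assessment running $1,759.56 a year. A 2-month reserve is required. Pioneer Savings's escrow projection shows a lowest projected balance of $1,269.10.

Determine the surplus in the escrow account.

School district tax = $694.68 × 2 = $1,389.36 annually
Hazard insurance = $2,099.52 annually
Special assessment = $1,759.56 annually
Yearly total = $1,389.36 + $2,099.52 + $1,759.56 = $5,248.44
Monthly escrow = $5,248.44 ÷ 12 = $437.37
Required reserve = 2 × $437.37 = $874.74
Surplus = $1,269.10 − $874.74 = $394.36

$394.36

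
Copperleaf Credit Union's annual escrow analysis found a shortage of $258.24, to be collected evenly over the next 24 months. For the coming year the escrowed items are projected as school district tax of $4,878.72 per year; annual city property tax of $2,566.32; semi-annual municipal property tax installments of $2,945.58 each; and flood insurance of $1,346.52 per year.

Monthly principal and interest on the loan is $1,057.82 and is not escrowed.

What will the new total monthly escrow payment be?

School district tax = $4,878.72/yr
City property tax = $2,566.32/yr
Municipal property tax = $2,945.58 × 2 = $5,891.16/yr
Flood insurance = $1,346.52/yr
Combined annual = $4,878.72 + $2,566.32 + $5,891.16 + $1,346.52 = $14,682.72
Per month = $14,682.72 ÷ 12 = $1,223.56
Shortage per month = $258.24 / 24 = $10.76
New monthly escrow = $1,223.56 + $10.76 = $1,234.32

$1,234.32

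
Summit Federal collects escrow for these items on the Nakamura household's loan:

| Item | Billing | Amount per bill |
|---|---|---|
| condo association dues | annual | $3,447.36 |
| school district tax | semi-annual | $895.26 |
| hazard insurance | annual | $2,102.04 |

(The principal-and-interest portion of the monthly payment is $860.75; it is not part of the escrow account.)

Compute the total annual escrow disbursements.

Condo association dues = $3,447.36/yr
School district tax = $895.26 × 2 = $1,790.52/yr
Hazard insurance = $2,102.04/yr
Total annual escrow = $3,447.36 + $1,790.52 + $2,102.04 = $7,339.92

$7,339.92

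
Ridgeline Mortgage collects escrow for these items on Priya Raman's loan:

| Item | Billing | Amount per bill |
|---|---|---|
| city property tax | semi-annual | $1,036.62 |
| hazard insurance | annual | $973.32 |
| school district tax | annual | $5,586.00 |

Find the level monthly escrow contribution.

City property tax = $1,036.62 × 2 = $2,073.24 annually
Hazard insurance = $973.32 annually
School district tax = $5,586.00 annually
Yearly total = $2,073.24 + $973.32 + $5,586.00 = $8,632.56
Base monthly escrow = $8,632.56 ÷ 12 = $719.38

$719.38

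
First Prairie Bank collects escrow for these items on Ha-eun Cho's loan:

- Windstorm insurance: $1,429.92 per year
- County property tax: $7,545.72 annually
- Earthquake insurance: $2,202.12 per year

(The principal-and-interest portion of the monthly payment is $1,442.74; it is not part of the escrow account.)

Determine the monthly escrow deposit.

$931.48

Windstorm insurance: $1,429.92 per year
County property tax: $7,545.72 per year
Earthquake insurance: $2,202.12 per year
Annual escrow total = $1,429.92 + $7,545.72 + $2,202.12 = $11,177.76
Per month = $11,177.76 / 12 = $931.48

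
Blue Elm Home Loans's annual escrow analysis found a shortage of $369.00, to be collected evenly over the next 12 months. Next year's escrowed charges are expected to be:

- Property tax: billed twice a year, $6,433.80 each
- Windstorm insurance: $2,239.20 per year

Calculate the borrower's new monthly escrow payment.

Property tax = $6,433.80 × 2 = $12,867.60
Windstorm insurance = $2,239.20
Total per year = $15,106.80
Per month = $15,106.80 / 12 = $1,258.90
Shortage per month = $369.00 ÷ 12 = $30.75
Adjusted monthly = $1,258.90 + $30.75 = $1,289.65

$1,289.65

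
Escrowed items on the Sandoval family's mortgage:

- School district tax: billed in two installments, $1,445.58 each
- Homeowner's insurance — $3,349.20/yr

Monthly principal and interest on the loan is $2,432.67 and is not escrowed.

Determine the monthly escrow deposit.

$520.03

School district tax = $1,445.58 × 2 = $2,891.16/yr
Homeowner's insurance = $3,349.20/yr
Combined annual = $6,240.36
Base monthly escrow = $6,240.36 / 12 = $520.03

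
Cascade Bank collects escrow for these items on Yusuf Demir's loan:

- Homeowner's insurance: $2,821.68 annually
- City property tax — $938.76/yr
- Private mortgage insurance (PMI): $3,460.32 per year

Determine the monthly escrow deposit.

$601.73

Homeowner's insurance: $2,821.68/yr
City property tax: $938.76/yr
Private mortgage insurance (PMI): $3,460.32/yr
Combined annual = $2,821.68 + $938.76 + $3,460.32 = $7,220.76
Monthly = $7,220.76 ÷ 12 = $601.73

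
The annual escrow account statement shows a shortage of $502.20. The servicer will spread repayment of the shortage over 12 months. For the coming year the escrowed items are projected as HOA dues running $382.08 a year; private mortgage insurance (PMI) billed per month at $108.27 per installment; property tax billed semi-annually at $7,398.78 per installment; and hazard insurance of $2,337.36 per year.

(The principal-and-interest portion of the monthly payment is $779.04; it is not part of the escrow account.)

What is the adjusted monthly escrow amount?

HOA dues — $382.08 annually
Private mortgage insurance (PMI) — $108.27 × 12 = $1,299.24 annually
Property tax — $7,398.78 × 2 = $14,797.56 annually
Hazard insurance — $2,337.36 annually
Annual escrow total = $18,816.24
Per month = $18,816.24 / 12 = $1,568.02
Shortage spread = $502.20 / 12 = $41.85/mo
New monthly escrow = $1,568.02 + $41.85 = $1,609.87

$1,609.87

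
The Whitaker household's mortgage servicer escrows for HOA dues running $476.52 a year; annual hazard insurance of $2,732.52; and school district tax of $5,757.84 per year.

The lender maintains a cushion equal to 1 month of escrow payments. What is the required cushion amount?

HOA dues — $476.52
Hazard insurance — $2,732.52
School district tax — $5,757.84
Annual escrow total = $476.52 + $2,732.52 + $5,757.84 = $8,966.88
Monthly escrow = $8,966.88 / 12 = $747.24
Required cushion = 1 × $747.24 = $747.24

$747.24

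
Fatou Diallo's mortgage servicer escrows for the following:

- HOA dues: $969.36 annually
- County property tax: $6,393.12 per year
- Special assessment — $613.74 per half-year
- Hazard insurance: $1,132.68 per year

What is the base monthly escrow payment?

$810.22

HOA dues — $969.36 annually
County property tax — $6,393.12 annually
Special assessment — $613.74 × 2 = $1,227.48 annually
Hazard insurance — $1,132.68 annually
Yearly total = $9,722.64
Monthly = $9,722.64 / 12 = $810.22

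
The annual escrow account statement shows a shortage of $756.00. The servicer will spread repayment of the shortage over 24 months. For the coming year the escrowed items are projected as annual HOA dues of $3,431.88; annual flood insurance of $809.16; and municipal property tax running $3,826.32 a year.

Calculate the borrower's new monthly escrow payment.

HOA dues = $3,431.88 per year
Flood insurance = $809.16 per year
Municipal property tax = $3,826.32 per year
Yearly total = $3,431.88 + $809.16 + $3,826.32 = $8,067.36
Monthly = $8,067.36 / 12 = $672.28
Monthly shortage recovery: $756.00 ÷ 24 = $31.50
Adjusted monthly = $672.28 + $31.50 = $703.78

$703.78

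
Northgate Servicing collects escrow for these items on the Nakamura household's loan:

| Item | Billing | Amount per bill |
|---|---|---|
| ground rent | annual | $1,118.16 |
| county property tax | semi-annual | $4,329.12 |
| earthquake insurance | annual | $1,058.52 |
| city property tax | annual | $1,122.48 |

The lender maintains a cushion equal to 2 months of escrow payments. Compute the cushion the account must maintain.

$1,992.90

Ground rent = $1,118.16 per year
County property tax = $4,329.12 × 2 = $8,658.24 per year
Earthquake insurance = $1,058.52 per year
City property tax = $1,122.48 per year
Total per year = $11,957.40
Base monthly escrow = $11,957.40 ÷ 12 = $996.45
Reserve = 2 × $996.45 = $1,992.90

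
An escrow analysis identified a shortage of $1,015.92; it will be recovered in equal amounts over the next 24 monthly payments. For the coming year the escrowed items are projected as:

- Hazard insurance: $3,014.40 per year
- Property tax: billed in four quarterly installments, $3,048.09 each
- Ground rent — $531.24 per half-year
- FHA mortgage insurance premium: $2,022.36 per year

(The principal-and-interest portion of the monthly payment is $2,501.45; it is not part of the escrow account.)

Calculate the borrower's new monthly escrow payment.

$1,566.63

Hazard insurance — $3,014.40
Property tax — $3,048.09 × 4 = $12,192.36
Ground rent — $531.24 × 2 = $1,062.48
FHA mortgage insurance premium — $2,022.36
Total annual escrow = $3,014.40 + $12,192.36 + $1,062.48 + $2,022.36 = $18,291.60
Base monthly escrow = $18,291.60 ÷ 12 = $1,524.30
Shortage per month = $1,015.92 ÷ 24 = $42.33
New monthly escrow = $1,524.30 + $42.33 = $1,566.63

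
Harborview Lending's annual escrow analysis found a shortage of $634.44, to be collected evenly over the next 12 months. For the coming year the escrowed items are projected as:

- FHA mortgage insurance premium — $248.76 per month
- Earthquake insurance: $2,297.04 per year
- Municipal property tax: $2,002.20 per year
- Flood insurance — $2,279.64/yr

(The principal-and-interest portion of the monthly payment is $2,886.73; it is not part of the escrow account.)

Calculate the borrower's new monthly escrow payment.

$849.87

FHA mortgage insurance premium = $248.76 × 12 = $2,985.12 per year
Earthquake insurance = $2,297.04 per year
Municipal property tax = $2,002.20 per year
Flood insurance = $2,279.64 per year
Combined annual = $9,564.00
Base monthly escrow = $9,564.00 ÷ 12 = $797.00
Monthly shortage recovery: $634.44 / 12 = $52.87
New monthly escrow = $797.00 + $52.87 = $849.87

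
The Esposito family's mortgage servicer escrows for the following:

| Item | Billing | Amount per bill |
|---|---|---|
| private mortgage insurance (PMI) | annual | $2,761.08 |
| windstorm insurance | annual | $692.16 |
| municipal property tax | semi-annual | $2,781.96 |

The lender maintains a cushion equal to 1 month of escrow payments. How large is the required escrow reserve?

Private mortgage insurance (PMI) = $2,761.08
Windstorm insurance = $692.16
Municipal property tax = $2,781.96 × 2 = $5,563.92
Combined annual = $9,017.16
Monthly = $9,017.16 ÷ 12 = $751.43
Reserve = 1 × $751.43 = $751.43

$751.43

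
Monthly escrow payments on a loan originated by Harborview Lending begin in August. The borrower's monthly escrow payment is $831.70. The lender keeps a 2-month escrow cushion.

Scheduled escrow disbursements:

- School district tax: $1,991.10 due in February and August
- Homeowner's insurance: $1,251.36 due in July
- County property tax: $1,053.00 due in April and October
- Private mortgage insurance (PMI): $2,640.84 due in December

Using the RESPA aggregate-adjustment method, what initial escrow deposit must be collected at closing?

Cushion = 2 × $831.70 = $1,663.40
Trial balance (start $0, +$831.70 each month, − disbursements):
  Aug: +$831.70 − $1,991.10 → -$1,159.40
  Sep: +$831.70 → -$327.70
  Oct: +$831.70 − $1,053.00 → -$549.00
  Nov: +$831.70 → $282.70
  Dec: +$831.70 − $2,640.84 → -$1,526.44
  Jan: +$831.70 → -$694.74
  Feb: +$831.70 − $1,991.10 → -$1,854.14
  Mar: +$831.70 → -$1,022.44
  Apr: +$831.70 − $1,053.00 → -$1,243.74
  May: +$831.70 → -$412.04
  Jun: +$831.70 → $419.66
  Jul: +$831.70 − $1,251.36 → $0.00
Lowest trial balance = -$1,854.14 (Feb)
Initial deposit = cushion − low point = $1,663.40 − (-$1,854.14) = $3,517.54

$3,517.54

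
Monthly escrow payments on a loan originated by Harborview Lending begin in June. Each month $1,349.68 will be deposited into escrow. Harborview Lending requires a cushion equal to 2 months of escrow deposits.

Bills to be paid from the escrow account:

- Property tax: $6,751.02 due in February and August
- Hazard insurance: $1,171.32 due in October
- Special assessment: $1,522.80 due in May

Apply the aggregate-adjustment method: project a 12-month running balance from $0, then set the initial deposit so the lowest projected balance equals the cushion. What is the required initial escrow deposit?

Cushion = 2 × $1,349.68 = $2,699.36
Trial balance (start $0, +$1,349.68 each month, − disbursements):
  Jun: +$1,349.68 → $1,349.68
  Jul: +$1,349.68 → $2,699.36
  Aug: +$1,349.68 − $6,751.02 → -$2,701.98
  Sep: +$1,349.68 → -$1,352.30
  Oct: +$1,349.68 − $1,171.32 → -$1,173.94
  Nov: +$1,349.68 → $175.74
  Dec: +$1,349.68 → $1,525.42
  Jan: +$1,349.68 → $2,875.10
  Feb: +$1,349.68 − $6,751.02 → -$2,526.24
  Mar: +$1,349.68 → -$1,176.56
  Apr: +$1,349.68 → $173.12
  May: +$1,349.68 − $1,522.80 → $0.00
Lowest trial balance = -$2,701.98 (Aug)
Initial deposit = cushion − low point = $2,699.36 − (-$2,701.98) = $5,401.34

$5,401.34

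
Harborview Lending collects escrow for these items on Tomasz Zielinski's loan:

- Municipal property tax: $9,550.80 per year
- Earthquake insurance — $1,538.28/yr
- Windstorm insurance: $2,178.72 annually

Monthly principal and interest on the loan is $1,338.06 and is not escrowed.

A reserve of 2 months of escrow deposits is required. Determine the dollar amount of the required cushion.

Municipal property tax = $9,550.80
Earthquake insurance = $1,538.28
Windstorm insurance = $2,178.72
Total per year = $13,267.80
Monthly escrow = $13,267.80 / 12 = $1,105.65
Cushion = 2 × $1,105.65 = $2,211.30

$2,211.30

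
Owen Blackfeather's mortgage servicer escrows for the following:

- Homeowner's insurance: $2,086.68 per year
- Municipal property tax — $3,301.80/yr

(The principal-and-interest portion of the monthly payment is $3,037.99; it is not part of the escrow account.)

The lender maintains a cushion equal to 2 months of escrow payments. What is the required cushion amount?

Homeowner's insurance — $2,086.68 annually
Municipal property tax — $3,301.80 annually
Combined annual = $2,086.68 + $3,301.80 = $5,388.48
Per month = $5,388.48 / 12 = $449.04
Reserve = 2 × $449.04 = $898.08

$898.08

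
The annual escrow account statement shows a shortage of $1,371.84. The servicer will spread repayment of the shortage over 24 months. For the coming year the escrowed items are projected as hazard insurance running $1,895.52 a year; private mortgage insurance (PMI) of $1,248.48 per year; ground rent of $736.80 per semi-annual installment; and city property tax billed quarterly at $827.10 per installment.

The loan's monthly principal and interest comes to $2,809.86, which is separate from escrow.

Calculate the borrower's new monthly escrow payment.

Hazard insurance = $1,895.52 annually
Private mortgage insurance (PMI) = $1,248.48 annually
Ground rent = $736.80 × 2 = $1,473.60 annually
City property tax = $827.10 × 4 = $3,308.40 annually
Total per year = $1,895.52 + $1,248.48 + $1,473.60 + $3,308.40 = $7,926.00
Per month = $7,926.00 / 12 = $660.50
Monthly shortage recovery: $1,371.84 ÷ 24 = $57.16
Adjusted monthly = $660.50 + $57.16 = $717.66

$717.66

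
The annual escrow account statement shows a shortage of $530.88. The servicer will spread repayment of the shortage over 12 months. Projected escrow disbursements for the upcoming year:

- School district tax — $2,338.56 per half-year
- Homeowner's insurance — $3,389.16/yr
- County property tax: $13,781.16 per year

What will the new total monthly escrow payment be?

$1,864.86

School district tax — $2,338.56 × 2 = $4,677.12/yr
Homeowner's insurance — $3,389.16/yr
County property tax — $13,781.16/yr
Total annual escrow = $4,677.12 + $3,389.16 + $13,781.16 = $21,847.44
Monthly escrow = $21,847.44 ÷ 12 = $1,820.62
Monthly shortage recovery: $530.88 ÷ 12 = $44.24
Adjusted monthly = $1,820.62 + $44.24 = $1,864.86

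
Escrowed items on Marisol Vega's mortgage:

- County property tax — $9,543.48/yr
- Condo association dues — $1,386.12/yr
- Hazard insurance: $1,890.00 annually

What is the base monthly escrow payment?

$1,068.30

County property tax — $9,543.48 per year
Condo association dues — $1,386.12 per year
Hazard insurance — $1,890.00 per year
Annual escrow total = $9,543.48 + $1,386.12 + $1,890.00 = $12,819.60
Monthly escrow = $12,819.60 / 12 = $1,068.30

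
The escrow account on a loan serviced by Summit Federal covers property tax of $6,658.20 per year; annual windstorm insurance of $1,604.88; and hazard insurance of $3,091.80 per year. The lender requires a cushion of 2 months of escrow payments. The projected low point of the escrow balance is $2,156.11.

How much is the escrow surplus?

$263.63

Property tax = $6,658.20 annually
Windstorm insurance = $1,604.88 annually
Hazard insurance = $3,091.80 annually
Total annual escrow = $11,354.88
Monthly escrow = $11,354.88 ÷ 12 = $946.24
Required cushion = 2 × $946.24 = $1,892.48
Excess over cushion: $2,156.11 − $1,892.48 = $263.63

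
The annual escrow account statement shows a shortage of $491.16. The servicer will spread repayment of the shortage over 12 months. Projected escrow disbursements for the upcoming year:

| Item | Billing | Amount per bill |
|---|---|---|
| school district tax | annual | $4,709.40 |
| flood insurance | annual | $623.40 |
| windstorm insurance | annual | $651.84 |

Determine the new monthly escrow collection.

$539.65

School district tax = $4,709.40 per year
Flood insurance = $623.40 per year
Windstorm insurance = $651.84 per year
Yearly total = $5,984.64
Per month = $5,984.64 / 12 = $498.72
Monthly shortage recovery: $491.16 / 12 = $40.93
New monthly escrow = $498.72 + $40.93 = $539.65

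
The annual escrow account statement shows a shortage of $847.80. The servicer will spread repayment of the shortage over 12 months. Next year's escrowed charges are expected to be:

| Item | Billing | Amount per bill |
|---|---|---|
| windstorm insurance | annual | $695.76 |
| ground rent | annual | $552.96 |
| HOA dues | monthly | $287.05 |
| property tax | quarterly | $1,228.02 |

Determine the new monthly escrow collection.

Windstorm insurance = $695.76/yr
Ground rent = $552.96/yr
HOA dues = $287.05 × 12 = $3,444.60/yr
Property tax = $1,228.02 × 4 = $4,912.08/yr
Combined annual = $695.76 + $552.96 + $3,444.60 + $4,912.08 = $9,605.40
Monthly = $9,605.40 ÷ 12 = $800.45
Shortage per month = $847.80 ÷ 12 = $70.65
New monthly escrow = $800.45 + $70.65 = $871.10

$871.10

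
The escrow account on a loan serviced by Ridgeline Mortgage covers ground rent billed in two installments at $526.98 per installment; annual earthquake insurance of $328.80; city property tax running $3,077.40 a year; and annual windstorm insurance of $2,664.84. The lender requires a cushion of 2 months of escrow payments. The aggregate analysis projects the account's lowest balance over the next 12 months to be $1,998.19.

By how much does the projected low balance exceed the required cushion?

$810.69

Ground rent: $526.98 × 2 = $1,053.96 per year
Earthquake insurance: $328.80 per year
City property tax: $3,077.40 per year
Windstorm insurance: $2,664.84 per year
Yearly total = $7,125.00
Per month = $7,125.00 / 12 = $593.75
Required cushion = 2 × $593.75 = $1,187.50
Surplus = $1,998.19 − $1,187.50 = $810.69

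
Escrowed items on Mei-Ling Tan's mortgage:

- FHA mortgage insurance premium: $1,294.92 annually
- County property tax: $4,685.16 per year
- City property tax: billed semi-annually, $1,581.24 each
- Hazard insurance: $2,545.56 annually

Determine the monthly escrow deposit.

$974.01

FHA mortgage insurance premium = $1,294.92 per year
County property tax = $4,685.16 per year
City property tax = $1,581.24 × 2 = $3,162.48 per year
Hazard insurance = $2,545.56 per year
Yearly total = $1,294.92 + $4,685.16 + $3,162.48 + $2,545.56 = $11,688.12
Monthly escrow = $11,688.12 ÷ 12 = $974.01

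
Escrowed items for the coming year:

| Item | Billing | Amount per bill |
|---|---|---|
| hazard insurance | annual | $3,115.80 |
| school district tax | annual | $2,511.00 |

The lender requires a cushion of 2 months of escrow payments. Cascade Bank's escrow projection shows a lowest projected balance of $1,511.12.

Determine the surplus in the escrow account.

Hazard insurance: $3,115.80
School district tax: $2,511.00
Combined annual = $5,626.80
Per month = $5,626.80 ÷ 12 = $468.90
Cushion = 2 × $468.90 = $937.80
Surplus = $1,511.12 − $937.80 = $573.32

$573.32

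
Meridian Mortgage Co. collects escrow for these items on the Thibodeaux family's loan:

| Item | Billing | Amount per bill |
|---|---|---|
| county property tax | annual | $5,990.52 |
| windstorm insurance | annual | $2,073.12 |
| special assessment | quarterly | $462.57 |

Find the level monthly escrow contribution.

$826.16

County property tax — $5,990.52
Windstorm insurance — $2,073.12
Special assessment — $462.57 × 4 = $1,850.28
Yearly total = $9,913.92
Base monthly escrow = $9,913.92 / 12 = $826.16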